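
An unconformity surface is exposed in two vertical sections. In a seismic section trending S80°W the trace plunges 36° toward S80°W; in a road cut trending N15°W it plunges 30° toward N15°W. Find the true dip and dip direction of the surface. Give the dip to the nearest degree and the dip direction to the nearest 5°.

true dip 42°, dip direction 295°

Represent each trace as a vector plunging at its apparent dip toward its trend (east-north-up frame): v₁ = (-0.797, -0.140, -0.588), v₂ = (-0.224, 0.837, -0.500).
The plane normal is n = v₁ × v₂ ∝ (-0.562, 0.267, 0.698).
Dip δ = arctan(|n_h|/n_z) = arctan(0.622/0.698) = 41.7°.
Dip direction = atan2(-0.562, 0.267) = 295° (azimuth of n's horizontal projection).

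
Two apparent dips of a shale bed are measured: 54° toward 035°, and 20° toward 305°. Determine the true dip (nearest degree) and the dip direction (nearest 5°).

true dip 55°, dip direction 020°

Represent each trace as a vector plunging at its apparent dip toward its trend (east-north-up frame): v₁ = (0.337, 0.481, -0.809), v₂ = (-0.770, 0.539, -0.342).
The plane normal is n = v₁ × v₂ ∝ (0.271, 0.738, 0.552).
tan δ = √(n_x²+n_y²)/n_z = 0.786/0.552, so δ = 54.9°.
Dip direction = atan2(0.271, 0.738) = 20° (azimuth of n's horizontal projection).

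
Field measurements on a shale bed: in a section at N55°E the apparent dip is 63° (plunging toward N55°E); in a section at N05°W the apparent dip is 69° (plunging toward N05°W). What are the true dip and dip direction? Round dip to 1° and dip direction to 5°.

true dip 70°, dip direction 010°

Each apparent-dip line lies in the plane. As unit vectors (x east, y north, z up), v₁ plunges 63°→N55°E and v₂ plunges 69°→N05°W.
n = v₁ × v₂ = (0.075, 0.375, 0.141) (taken with n_z > 0).
tan δ = √(n_x²+n_y²)/n_z = 0.382/0.141, so δ = 69.8°.
The horizontal component of n points toward azimuth atan2(n_x, n_y) = 11°, the dip direction.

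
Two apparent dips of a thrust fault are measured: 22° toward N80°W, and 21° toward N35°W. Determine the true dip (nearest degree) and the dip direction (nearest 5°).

true dip 23°, dip direction 300°

Each apparent-dip line lies in the plane. As unit vectors (x east, y north, z up), v₁ plunges 22°→N80°W and v₂ plunges 21°→N35°W.
Cross product v₁ × v₂ gives the pole to the plane: n ∝ (-0.229, 0.127, 0.612).
True dip = arccos(n_z / |n|) = arccos(0.9196) = 23.1°.
The horizontal component of n points toward azimuth atan2(n_x, n_y) = 299°, the dip direction.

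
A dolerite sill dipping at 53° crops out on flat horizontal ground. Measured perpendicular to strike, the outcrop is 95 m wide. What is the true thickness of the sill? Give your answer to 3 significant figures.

75.9 m

True thickness t = w · sin(dip) = 95 × sin 53°
t = 95 × 0.7986 = 75.870 m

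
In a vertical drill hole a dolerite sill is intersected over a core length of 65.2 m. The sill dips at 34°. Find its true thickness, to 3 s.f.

54.1 m

True thickness t = h · cos(dip) = 65.2 × cos 34°
t = 65.2 × 0.8290 = 54.053 m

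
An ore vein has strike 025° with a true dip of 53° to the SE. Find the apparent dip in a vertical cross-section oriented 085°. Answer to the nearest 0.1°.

The section lies 60° from the strike.
tan(apparent dip) = tan 53° · sin 60° = 1.1493
α = arctan(1.1493) = 48.97°

49.0°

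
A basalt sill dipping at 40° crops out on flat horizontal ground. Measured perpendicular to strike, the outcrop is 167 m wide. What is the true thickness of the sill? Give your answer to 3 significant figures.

107 m

True thickness t = w · sin(dip) = 167 × sin 40°
t = 167 × 0.6428 = 107.346 m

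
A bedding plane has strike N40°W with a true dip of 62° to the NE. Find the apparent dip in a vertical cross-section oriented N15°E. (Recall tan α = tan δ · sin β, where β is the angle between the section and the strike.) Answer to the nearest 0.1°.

Angle between strike (N40°W) and section (N15°E): β = 55°.
tan α = tan 62° × sin 55° = 1.8807 × 0.8192 = 1.5406
α = arctan(1.5406) = 57.01°

57.0°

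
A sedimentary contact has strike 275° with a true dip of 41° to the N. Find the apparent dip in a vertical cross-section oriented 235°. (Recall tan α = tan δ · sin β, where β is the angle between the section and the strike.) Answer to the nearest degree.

29°

The section lies 40° from the strike.
tan(apparent dip) = tan 41° · sin 40° = 0.5588
apparent dip = arctan 0.5588 = 29.20°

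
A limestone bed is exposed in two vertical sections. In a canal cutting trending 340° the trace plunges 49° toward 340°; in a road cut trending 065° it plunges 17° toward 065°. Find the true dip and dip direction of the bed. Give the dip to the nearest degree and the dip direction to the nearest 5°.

true dip 49°, dip direction 350°

Each apparent-dip line lies in the plane. As unit vectors (x east, y north, z up), v₁ plunges 49°→340° and v₂ plunges 17°→065°.
Cross product v₁ × v₂ gives the pole to the plane: n ∝ (-0.125, 0.720, 0.625).
Dip δ = arctan(|n_h|/n_z) = arctan(0.730/0.625) = 49.4°.
Dip direction = atan2(-0.125, 0.720) = 350° (azimuth of n's horizontal projection).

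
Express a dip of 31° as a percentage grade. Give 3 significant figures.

grade % = 100 × tan 31° = 100 × 0.6009

60.1%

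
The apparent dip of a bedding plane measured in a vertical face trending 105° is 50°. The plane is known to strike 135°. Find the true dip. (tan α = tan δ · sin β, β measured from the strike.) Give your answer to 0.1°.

β = acute angle between strike 135° and section 105° = 30°.
tan(true dip) = tan 50° / sin 30° = 2.3835
δ = arctan(2.3835) = 67.24°

67.2°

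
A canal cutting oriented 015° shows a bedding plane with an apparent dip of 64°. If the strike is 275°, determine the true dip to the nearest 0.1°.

β = acute angle between strike 275° and section 015° = 80°.
tan(true dip) = tan 64° / sin 80° = 2.0819
δ = arctan(2.0819) = 64.34°

64.3°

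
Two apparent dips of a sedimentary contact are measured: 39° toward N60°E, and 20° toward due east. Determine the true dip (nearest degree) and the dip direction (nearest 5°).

true dip 47°, dip direction 020°

Represent each trace as a vector plunging at its apparent dip toward its trend (east-north-up frame): v₁ = (0.673, 0.389, -0.629), v₂ = (0.940, 0.000, -0.342).
The plane normal is n = v₁ × v₂ ∝ (0.133, 0.361, 0.365).
tan δ = √(n_x²+n_y²)/n_z = 0.385/0.365, so δ = 46.5°.
The horizontal component of n points toward azimuth atan2(n_x, n_y) = 20°, the dip direction.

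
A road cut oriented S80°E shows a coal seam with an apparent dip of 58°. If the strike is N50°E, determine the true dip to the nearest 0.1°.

β = acute angle between strike N50°E and section S80°E = 50°.
tan δ = tan α / sin β = tan 58° / sin 50° = 1.6003 / 0.7660 = 2.0891
δ = arctan(2.0891) = 64.42°

64.4°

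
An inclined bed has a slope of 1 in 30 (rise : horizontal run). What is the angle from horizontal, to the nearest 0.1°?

tan θ = 1/30 = 0.0333
θ = arctan(0.0333) = 1.91°

1.9°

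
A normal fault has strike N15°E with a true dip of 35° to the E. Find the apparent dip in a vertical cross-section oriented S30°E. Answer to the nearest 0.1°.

The section lies 45° from the strike.
tan α = tan 35° × sin 45° = 0.7002 × 0.7071 = 0.4951
apparent dip = arctan 0.4951 = 26.34°

26.3°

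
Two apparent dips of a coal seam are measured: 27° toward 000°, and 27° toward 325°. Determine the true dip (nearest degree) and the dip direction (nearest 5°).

true dip 28°, dip direction 340°

The two traces are lines in the plane: v₁ = (sin 0°·cos 27°, cos 0°·cos 27°, −sin 27°), v₂ = (sin 325°·cos 27°, cos 325°·cos 27°, −sin 27°).
The plane normal is n = v₁ × v₂ ∝ (-0.073, 0.232, 0.455).
Dip δ = arctan(|n_h|/n_z) = arctan(0.243/0.455) = 28.1°.
Dip direction = atan2(-0.073, 0.232) = 342° (azimuth of n's horizontal projection).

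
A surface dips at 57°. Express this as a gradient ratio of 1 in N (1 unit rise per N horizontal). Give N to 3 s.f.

1 : N means tan θ = 1/N, so N = 1/tan 57° = 1/1.5399

1 in 0.649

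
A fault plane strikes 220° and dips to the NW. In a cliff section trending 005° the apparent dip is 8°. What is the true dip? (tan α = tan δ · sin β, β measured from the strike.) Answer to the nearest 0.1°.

β = acute angle between strike 220° and section 005° = 35°.
tan(true dip) = tan 8° / sin 35° = 0.2450
δ = arctan(0.2450) = 13.77°

13.8°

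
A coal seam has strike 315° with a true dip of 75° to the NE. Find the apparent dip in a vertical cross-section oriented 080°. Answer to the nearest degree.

Angle between strike (315°) and section (080°): β = 55°.
tan(apparent dip) = tan 75° · sin 55° = 3.0571
α = arctan(3.0571) = 71.89°

72°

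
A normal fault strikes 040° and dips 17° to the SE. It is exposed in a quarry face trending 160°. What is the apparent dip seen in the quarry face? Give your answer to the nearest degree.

15°

The section lies 60° from the strike.
tan(apparent dip) = tan 17° · sin 60° = 0.2648
α = arctan(0.2648) = 14.83°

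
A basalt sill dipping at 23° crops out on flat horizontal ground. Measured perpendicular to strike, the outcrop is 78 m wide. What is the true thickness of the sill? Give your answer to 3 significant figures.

True thickness t = w · sin(dip) = 78 × sin 23°
t = 78 × 0.3907 = 30.477 m

30.5 m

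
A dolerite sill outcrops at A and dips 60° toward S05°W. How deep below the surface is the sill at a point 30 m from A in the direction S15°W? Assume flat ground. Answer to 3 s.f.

The hole lies 10° from the dip direction, so the down-dip offset is 30 × cos 10° = 29.54 m.
Depth = down-dip offset × tan(dip) = 29.54 × tan 60° = 29.54 × 1.7321
Depth = 51.17 m

51.2 m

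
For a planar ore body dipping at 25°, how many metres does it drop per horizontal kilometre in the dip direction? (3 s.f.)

drop per km = 1000 × tan 25° = 1000 × 0.4663

466 m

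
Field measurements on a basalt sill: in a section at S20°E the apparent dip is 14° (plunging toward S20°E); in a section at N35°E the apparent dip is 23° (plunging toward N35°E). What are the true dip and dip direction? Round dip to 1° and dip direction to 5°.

Represent each trace as a vector plunging at its apparent dip toward its trend (east-north-up frame): v₁ = (0.332, -0.912, -0.242), v₂ = (0.528, 0.754, -0.391).
Cross product v₁ × v₂ gives the pole to the plane: n ∝ (0.539, 0.002, 0.732).
Dip δ = arctan(|n_h|/n_z) = arctan(0.539/0.732) = 36.4°.
Dip direction = azimuth of (n_x, n_y) = atan2(0.539, 0.002) = 90°.

true dip 36°, dip direction 090°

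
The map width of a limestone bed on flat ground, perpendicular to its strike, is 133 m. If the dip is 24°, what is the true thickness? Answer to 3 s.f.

True thickness t = w · sin(dip) = 133 × sin 24°
t = 133 × 0.4067 = 54.096 m

54.1 m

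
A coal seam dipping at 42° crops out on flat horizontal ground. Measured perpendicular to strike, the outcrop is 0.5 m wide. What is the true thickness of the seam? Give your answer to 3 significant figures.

True thickness t = w · sin(dip) = 0.5 × sin 42°
t = 0.5 × 0.6691 = 0.335 m

0.335 m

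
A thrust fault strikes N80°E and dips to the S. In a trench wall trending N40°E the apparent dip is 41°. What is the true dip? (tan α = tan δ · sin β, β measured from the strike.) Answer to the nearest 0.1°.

53.5°

β = acute angle between strike N80°E and section N40°E = 40°.
tan(true dip) = tan 41° / sin 40° = 1.3524
δ = arctan(1.3524) = 53.52°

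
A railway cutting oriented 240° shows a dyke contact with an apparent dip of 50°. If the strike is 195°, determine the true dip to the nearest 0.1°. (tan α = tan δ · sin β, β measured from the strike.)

β = acute angle between strike 195° and section 240° = 45°.
tan δ = tan α / sin β = tan 50° / sin 45° = 1.1918 / 0.7071 = 1.6854
δ = arctan(1.6854) = 59.32°

59.3°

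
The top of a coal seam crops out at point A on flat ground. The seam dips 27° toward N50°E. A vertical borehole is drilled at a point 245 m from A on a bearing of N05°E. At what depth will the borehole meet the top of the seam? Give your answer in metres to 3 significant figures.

88.3 m

The hole lies 45° from the dip direction, so the down-dip offset is 245 × cos 45° = 173.24 m.
Depth = down-dip offset × tan(dip) = 173.24 × tan 27° = 173.24 × 0.5095
Depth = 88.27 m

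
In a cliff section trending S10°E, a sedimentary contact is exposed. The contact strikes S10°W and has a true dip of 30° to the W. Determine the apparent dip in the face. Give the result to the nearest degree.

11°

The section lies 20° from the strike.
tan(apparent dip) = tan 30° · sin 20° = 0.1975
α = arctan(0.1975) = 11.17°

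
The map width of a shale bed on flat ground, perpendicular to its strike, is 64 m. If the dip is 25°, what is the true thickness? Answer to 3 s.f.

True thickness t = w · sin(dip) = 64 × sin 25°
t = 64 × 0.4226 = 27.048 m

27.0 m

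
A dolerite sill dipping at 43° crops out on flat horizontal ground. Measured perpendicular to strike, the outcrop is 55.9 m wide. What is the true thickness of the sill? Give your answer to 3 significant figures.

True thickness t = w · sin(dip) = 55.9 × sin 43°
t = 55.9 × 0.6820 = 38.124 m

38.1 m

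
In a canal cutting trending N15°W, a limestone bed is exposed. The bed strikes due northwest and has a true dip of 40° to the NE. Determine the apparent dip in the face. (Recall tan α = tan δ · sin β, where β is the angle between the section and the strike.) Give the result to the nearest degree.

23°

The section lies 30° from the strike.
tan(apparent dip) = tan 40° · sin 30° = 0.4195
apparent dip = arctan 0.4195 = 22.76°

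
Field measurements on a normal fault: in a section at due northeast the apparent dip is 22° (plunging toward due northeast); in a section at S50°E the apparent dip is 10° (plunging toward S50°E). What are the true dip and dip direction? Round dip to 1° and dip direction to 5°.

Each apparent-dip line lies in the plane. As unit vectors (x east, y north, z up), v₁ plunges 22°→due northeast and v₂ plunges 10°→S50°E.
Cross product v₁ × v₂ gives the pole to the plane: n ∝ (0.351, 0.169, 0.910).
Dip δ = arctan(|n_h|/n_z) = arctan(0.389/0.910) = 23.2°.
The horizontal component of n points toward azimuth atan2(n_x, n_y) = 64°, the dip direction.

true dip 23°, dip direction 065°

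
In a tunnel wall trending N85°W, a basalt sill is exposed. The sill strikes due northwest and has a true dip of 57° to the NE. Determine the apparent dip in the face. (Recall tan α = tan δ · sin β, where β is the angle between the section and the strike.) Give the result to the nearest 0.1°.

The strike is due northwest and the section trends N85°W; the acute angle between them is β = 40°.
tan α = tan 57° × sin 40° = 1.5399 × 0.6428 = 0.9898
α = arctan(0.9898) = 44.71°

44.7°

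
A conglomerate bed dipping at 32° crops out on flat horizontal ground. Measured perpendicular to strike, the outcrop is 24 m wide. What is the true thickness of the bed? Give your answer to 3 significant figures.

12.7 m

True thickness t = w · sin(dip) = 24 × sin 32°
t = 24 × 0.5299 = 12.718 m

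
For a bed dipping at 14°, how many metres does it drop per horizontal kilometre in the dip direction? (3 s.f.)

249 m

drop per km = 1000 × tan 14° = 1000 × 0.2493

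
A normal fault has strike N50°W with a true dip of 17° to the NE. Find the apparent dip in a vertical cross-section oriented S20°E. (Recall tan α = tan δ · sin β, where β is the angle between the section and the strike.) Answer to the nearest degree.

9°

The strike is N50°W and the section trends S20°E; the acute angle between them is β = 30°.
tan(apparent dip) = tan 17° · sin 30° = 0.1529
α = arctan(0.1529) = 8.69°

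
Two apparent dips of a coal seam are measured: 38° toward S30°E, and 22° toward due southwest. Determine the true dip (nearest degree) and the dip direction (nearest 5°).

Represent each trace as a vector plunging at its apparent dip toward its trend (east-north-up frame): v₁ = (0.394, -0.682, -0.616), v₂ = (-0.656, -0.656, -0.375).
The plane normal is n = v₁ × v₂ ∝ (0.148, -0.551, 0.706).
tan δ = √(n_x²+n_y²)/n_z = 0.571/0.706, so δ = 39.0°.
Dip direction = azimuth of (n_x, n_y) = atan2(0.148, -0.551) = 165°.

true dip 39°, dip direction 165°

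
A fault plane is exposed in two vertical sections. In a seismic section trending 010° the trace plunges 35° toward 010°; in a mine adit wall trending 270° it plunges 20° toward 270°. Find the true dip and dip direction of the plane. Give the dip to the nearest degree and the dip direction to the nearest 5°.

true dip 41°, dip direction 335°

The two traces are lines in the plane: v₁ = (sin 10°·cos 35°, cos 10°·cos 35°, −sin 35°), v₂ = (sin 270°·cos 20°, cos 270°·cos 20°, −sin 20°).
n = v₁ × v₂ = (-0.276, 0.588, 0.758) (taken with n_z > 0).
Dip δ = arctan(|n_h|/n_z) = arctan(0.649/0.758) = 40.6°.
The horizontal component of n points toward azimuth atan2(n_x, n_y) = 335°, the dip direction.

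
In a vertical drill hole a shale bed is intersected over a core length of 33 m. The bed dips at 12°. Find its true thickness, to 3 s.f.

32.3 m

True thickness t = h · cos(dip) = 33 × cos 12°
t = 33 × 0.9781 = 32.279 m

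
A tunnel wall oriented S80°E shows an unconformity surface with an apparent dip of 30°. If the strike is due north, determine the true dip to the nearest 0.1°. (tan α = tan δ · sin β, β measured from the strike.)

30.4°

The section is 80° from the strike.
tan(true dip) = tan 30° / sin 80° = 0.5863
δ = arctan(0.5863) = 30.38°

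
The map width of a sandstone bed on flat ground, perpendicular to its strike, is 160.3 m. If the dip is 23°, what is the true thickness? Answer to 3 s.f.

62.6 m

True thickness t = w · sin(dip) = 160.3 × sin 23°
t = 160.3 × 0.3907 = 62.634 m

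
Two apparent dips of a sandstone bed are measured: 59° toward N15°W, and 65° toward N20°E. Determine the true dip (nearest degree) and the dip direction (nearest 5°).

Each apparent-dip line lies in the plane. As unit vectors (x east, y north, z up), v₁ plunges 59°→N15°W and v₂ plunges 65°→N20°E.
The plane normal is n = v₁ × v₂ ∝ (0.110, 0.245, 0.125).
tan δ = √(n_x²+n_y²)/n_z = 0.268/0.125, so δ = 65.1°.
Dip direction = azimuth of (n_x, n_y) = atan2(0.110, 0.245) = 24°.

true dip 65°, dip direction 025°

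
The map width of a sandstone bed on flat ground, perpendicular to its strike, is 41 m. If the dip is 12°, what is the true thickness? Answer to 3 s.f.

True thickness t = w · sin(dip) = 41 × sin 12°
t = 41 × 0.2079 = 8.524 m

8.52 m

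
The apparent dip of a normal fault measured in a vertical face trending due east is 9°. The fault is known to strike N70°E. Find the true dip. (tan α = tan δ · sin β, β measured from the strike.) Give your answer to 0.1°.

β = acute angle between strike N70°E and section due east = 20°.
tan δ = tan α / sin β = tan 9° / sin 20° = 0.1584 / 0.3420 = 0.4631
true dip = arctan 0.4631 = 24.85°

24.8°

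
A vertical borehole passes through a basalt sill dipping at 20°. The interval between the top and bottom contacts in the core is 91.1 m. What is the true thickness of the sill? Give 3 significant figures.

85.6 m

True thickness t = h · cos(dip) = 91.1 × cos 20°
t = 91.1 × 0.9397 = 85.606 m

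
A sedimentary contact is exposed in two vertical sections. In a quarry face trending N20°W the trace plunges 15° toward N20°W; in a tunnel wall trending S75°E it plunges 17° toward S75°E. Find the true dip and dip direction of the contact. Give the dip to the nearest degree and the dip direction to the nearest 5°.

true dip 32°, dip direction 045°

The two traces are lines in the plane: v₁ = (sin 340°·cos 15°, cos 340°·cos 15°, −sin 15°), v₂ = (sin 105°·cos 17°, cos 105°·cos 17°, −sin 17°).
n = v₁ × v₂ = (0.329, 0.336, 0.757) (taken with n_z > 0).
tan δ = √(n_x²+n_y²)/n_z = 0.470/0.757, so δ = 31.9°.
The horizontal component of n points toward azimuth atan2(n_x, n_y) = 44°, the dip direction.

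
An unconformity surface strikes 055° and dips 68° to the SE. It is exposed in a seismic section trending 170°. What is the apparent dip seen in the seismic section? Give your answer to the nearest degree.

The strike is 055° and the section trends 170°; the acute angle between them is β = 65°.
tan α = tan 68° × sin 65° = 2.4751 × 0.9063 = 2.2432
apparent dip = arctan 2.2432 = 65.97°

66°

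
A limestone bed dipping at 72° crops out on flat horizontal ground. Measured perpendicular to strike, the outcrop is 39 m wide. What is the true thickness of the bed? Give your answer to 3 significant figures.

True thickness t = w · sin(dip) = 39 × sin 72°
t = 39 × 0.9511 = 37.091 m

37.1 m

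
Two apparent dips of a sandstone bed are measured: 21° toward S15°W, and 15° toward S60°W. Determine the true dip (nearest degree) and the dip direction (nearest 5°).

true dip 21°, dip direction 195°

The two traces are lines in the plane: v₁ = (sin 195°·cos 21°, cos 195°·cos 21°, −sin 21°), v₂ = (sin 240°·cos 15°, cos 240°·cos 15°, −sin 15°).
n = v₁ × v₂ = (-0.060, -0.237, 0.638) (taken with n_z > 0).
True dip = arccos(n_z / |n|) = arccos(0.9336) = 21.0°.
Dip direction = azimuth of (n_x, n_y) = atan2(-0.060, -0.237) = 194°.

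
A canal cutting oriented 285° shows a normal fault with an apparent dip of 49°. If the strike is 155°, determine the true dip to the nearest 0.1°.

56.3°

The section is 50° from the strike.
tan(true dip) = tan 49° / sin 50° = 1.5017
δ = arctan(1.5017) = 56.34°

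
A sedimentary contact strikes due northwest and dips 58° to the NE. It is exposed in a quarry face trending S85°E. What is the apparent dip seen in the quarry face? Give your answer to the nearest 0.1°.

45.8°

Angle between strike (due northwest) and section (S85°E): β = 40°.
tan(apparent dip) = tan 58° · sin 40° = 1.0287
α = arctan(1.0287) = 45.81°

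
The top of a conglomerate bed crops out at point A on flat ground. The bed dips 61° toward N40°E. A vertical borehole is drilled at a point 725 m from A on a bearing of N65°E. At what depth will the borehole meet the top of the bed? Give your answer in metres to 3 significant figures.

1190 m

The hole lies 25° from the dip direction, so the down-dip offset is 725 × cos 25° = 657.07 m.
Depth = down-dip offset × tan(dip) = 657.07 × tan 61° = 657.07 × 1.8040
Depth = 1185.39 m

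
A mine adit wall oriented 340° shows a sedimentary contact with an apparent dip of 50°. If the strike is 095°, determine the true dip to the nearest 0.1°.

The section is 65° from the strike.
tan(true dip) = tan 50° / sin 65° = 1.3150
true dip = arctan 1.3150 = 52.75°

52.7°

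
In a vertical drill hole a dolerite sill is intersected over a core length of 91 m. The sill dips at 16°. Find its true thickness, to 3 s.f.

True thickness t = h · cos(dip) = 91 × cos 16°
t = 91 × 0.9613 = 87.475 m

87.5 m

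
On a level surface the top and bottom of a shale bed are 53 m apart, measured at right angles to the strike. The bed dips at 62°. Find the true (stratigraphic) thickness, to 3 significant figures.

46.8 m

True thickness t = w · sin(dip) = 53 × sin 62°
t = 53 × 0.8829 = 46.796 m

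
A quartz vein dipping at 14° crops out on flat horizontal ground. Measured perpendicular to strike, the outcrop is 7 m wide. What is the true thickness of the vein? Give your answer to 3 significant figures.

1.69 m

True thickness t = w · sin(dip) = 7 × sin 14°
t = 7 × 0.2419 = 1.693 m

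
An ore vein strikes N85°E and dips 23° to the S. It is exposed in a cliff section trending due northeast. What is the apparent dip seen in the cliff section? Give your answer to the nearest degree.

The strike is N85°E and the section trends due northeast; the acute angle between them is β = 40°.
tan(apparent dip) = tan 23° · sin 40° = 0.2728
α = arctan(0.2728) = 15.26°

15°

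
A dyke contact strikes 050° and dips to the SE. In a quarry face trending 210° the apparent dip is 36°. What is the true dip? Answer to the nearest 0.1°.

64.8°

β = acute angle between strike 050° and section 210° = 20°.
tan δ = tan α / sin β = tan 36° / sin 20° = 0.7265 / 0.3420 = 2.1243
δ = arctan(2.1243) = 64.79°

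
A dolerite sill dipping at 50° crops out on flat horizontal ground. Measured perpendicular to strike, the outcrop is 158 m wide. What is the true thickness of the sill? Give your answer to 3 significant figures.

True thickness t = w · sin(dip) = 158 × sin 50°
t = 158 × 0.7660 = 121.035 m

121 m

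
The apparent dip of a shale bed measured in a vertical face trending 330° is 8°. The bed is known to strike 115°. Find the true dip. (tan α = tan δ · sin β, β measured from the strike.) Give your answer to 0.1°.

13.8°

The section is 35° from the strike.
tan δ = tan α / sin β = tan 8° / sin 35° = 0.1405 / 0.5736 = 0.2450
δ = arctan(0.2450) = 13.77°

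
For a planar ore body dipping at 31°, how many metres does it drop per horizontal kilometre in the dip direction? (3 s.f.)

drop per km = 1000 × tan 31° = 1000 × 0.6009

601 m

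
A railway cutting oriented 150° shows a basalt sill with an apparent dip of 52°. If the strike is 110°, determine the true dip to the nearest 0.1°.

63.3°

β = acute angle between strike 110° and section 150° = 40°.
tan(true dip) = tan 52° / sin 40° = 1.9912
δ = arctan(1.9912) = 63.33°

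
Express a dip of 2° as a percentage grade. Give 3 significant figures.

grade % = 100 × tan 2° = 100 × 0.0349

3.49%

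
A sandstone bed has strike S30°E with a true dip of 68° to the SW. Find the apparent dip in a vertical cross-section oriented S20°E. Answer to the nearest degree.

The strike is S30°E and the section trends S20°E; the acute angle between them is β = 10°.
tan(apparent dip) = tan 68° · sin 10° = 0.4298
α = arctan(0.4298) = 23.26°

23°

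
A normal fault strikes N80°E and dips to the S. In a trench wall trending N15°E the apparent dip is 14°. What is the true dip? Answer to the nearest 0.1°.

The section is 65° from the strike.
tan(true dip) = tan 14° / sin 65° = 0.2751
true dip = arctan 0.2751 = 15.38°

15.4°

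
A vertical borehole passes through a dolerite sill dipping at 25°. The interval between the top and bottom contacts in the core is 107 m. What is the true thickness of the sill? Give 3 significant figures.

97.0 m

True thickness t = h · cos(dip) = 107 × cos 25°
t = 107 × 0.9063 = 96.975 m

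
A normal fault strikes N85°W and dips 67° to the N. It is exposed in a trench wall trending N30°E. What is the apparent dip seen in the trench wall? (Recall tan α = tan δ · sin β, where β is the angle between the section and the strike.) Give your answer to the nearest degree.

65°

Angle between strike (N85°W) and section (N30°E): β = 65°.
tan α = tan 67° × sin 65° = 2.3559 × 0.9063 = 2.1351
apparent dip = arctan 2.1351 = 64.90°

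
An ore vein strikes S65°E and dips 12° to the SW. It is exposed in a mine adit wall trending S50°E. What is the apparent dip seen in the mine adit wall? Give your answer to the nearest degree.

Angle between strike (S65°E) and section (S50°E): β = 15°.
tan(apparent dip) = tan 12° · sin 15° = 0.0550
apparent dip = arctan 0.0550 = 3.15°

3°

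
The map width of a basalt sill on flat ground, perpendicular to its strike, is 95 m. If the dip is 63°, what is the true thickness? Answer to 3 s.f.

True thickness t = w · sin(dip) = 95 × sin 63°
t = 95 × 0.8910 = 84.646 m

84.6 m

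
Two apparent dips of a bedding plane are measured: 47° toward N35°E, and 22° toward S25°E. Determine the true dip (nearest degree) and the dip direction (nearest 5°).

true dip 57°, dip direction 080°

Each apparent-dip line lies in the plane. As unit vectors (x east, y north, z up), v₁ plunges 47°→N35°E and v₂ plunges 22°→S25°E.
Cross product v₁ × v₂ gives the pole to the plane: n ∝ (0.824, 0.140, 0.548).
True dip = arccos(n_z / |n|) = arccos(0.5481) = 56.8°.
The horizontal component of n points toward azimuth atan2(n_x, n_y) = 80°, the dip direction.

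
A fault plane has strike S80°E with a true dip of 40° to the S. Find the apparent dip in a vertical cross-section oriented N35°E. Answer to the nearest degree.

37°

Angle between strike (S80°E) and section (N35°E): β = 65°.
tan α = tan 40° × sin 65° = 0.8391 × 0.9063 = 0.7605
apparent dip = arctan 0.7605 = 37.25°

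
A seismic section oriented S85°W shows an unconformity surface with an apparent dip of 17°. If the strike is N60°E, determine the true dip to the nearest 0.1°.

35.9°

β = acute angle between strike N60°E and section S85°W = 25°.
tan δ = tan α / sin β = tan 17° / sin 25° = 0.3057 / 0.4226 = 0.7234
true dip = arctan 0.7234 = 35.88°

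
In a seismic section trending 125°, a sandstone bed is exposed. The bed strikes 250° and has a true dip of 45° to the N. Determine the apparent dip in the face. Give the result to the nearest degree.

The section lies 55° from the strike.
tan(apparent dip) = tan 45° · sin 55° = 0.8192
apparent dip = arctan 0.8192 = 39.32°

39°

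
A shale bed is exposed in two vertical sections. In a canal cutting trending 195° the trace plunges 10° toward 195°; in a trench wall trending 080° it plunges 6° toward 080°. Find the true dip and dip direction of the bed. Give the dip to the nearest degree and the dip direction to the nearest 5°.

true dip 15°, dip direction 145°

Each apparent-dip line lies in the plane. As unit vectors (x east, y north, z up), v₁ plunges 10°→195° and v₂ plunges 6°→080°.
n = v₁ × v₂ = (0.129, -0.197, 0.888) (taken with n_z > 0).
Dip δ = arctan(|n_h|/n_z) = arctan(0.235/0.888) = 14.9°.
Dip direction = azimuth of (n_x, n_y) = atan2(0.129, -0.197) = 147°.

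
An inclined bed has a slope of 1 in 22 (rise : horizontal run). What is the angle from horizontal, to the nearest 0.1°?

2.6°

tan θ = 1/22 = 0.0455
θ = arctan(0.0455) = 2.60°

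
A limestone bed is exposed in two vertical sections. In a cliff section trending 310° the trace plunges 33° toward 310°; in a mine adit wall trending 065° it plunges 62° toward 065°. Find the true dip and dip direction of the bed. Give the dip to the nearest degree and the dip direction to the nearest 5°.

Each apparent-dip line lies in the plane. As unit vectors (x east, y north, z up), v₁ plunges 33°→310° and v₂ plunges 62°→065°.
The plane normal is n = v₁ × v₂ ∝ (0.368, 0.799, 0.357).
tan δ = √(n_x²+n_y²)/n_z = 0.880/0.357, so δ = 67.9°.
Dip direction = azimuth of (n_x, n_y) = atan2(0.368, 0.799) = 25°.

true dip 68°, dip direction 025°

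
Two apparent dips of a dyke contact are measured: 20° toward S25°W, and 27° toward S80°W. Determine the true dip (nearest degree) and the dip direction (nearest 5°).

true dip 27°, dip direction 250°

The two traces are lines in the plane: v₁ = (sin 205°·cos 20°, cos 205°·cos 20°, −sin 20°), v₂ = (sin 260°·cos 27°, cos 260°·cos 27°, −sin 27°).
The plane normal is n = v₁ × v₂ ∝ (-0.334, -0.120, 0.686).
tan δ = √(n_x²+n_y²)/n_z = 0.355/0.686, so δ = 27.3°.
The horizontal component of n points toward azimuth atan2(n_x, n_y) = 250°, the dip direction.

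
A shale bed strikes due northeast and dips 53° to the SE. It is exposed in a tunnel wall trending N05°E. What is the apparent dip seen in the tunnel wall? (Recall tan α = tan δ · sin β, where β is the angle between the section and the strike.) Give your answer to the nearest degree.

The section lies 40° from the strike.
tan α = tan 53° × sin 40° = 1.3270 × 0.6428 = 0.8530
apparent dip = arctan 0.8530 = 40.46°

40°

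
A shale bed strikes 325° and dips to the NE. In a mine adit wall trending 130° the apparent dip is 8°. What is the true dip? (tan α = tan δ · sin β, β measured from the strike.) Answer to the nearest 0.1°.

28.5°

The section is 15° from the strike.
tan(true dip) = tan 8° / sin 15° = 0.5430
true dip = arctan 0.5430 = 28.50°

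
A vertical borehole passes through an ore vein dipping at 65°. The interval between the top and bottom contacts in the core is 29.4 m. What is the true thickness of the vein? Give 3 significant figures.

True thickness t = h · cos(dip) = 29.4 × cos 65°
t = 29.4 × 0.4226 = 12.425 m

12.4 m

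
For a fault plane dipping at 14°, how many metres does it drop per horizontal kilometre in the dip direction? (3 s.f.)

drop per km = 1000 × tan 14° = 1000 × 0.2493

249 m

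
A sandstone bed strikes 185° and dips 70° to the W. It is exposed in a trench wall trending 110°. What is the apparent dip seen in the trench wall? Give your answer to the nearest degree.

The strike is 185° and the section trends 110°; the acute angle between them is β = 75°.
tan α = tan 70° × sin 75° = 2.7475 × 0.9659 = 2.6539
apparent dip = arctan 2.6539 = 69.35°

69°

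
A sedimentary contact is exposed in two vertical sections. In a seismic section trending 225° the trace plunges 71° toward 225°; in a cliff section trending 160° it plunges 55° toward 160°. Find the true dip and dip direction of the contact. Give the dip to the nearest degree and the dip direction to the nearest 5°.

The two traces are lines in the plane: v₁ = (sin 225°·cos 71°, cos 225°·cos 71°, −sin 71°), v₂ = (sin 160°·cos 55°, cos 160°·cos 55°, −sin 55°).
Cross product v₁ × v₂ gives the pole to the plane: n ∝ (-0.321, -0.374, 0.169).
True dip = arccos(n_z / |n|) = arccos(0.3247) = 71.1°.
Dip direction = azimuth of (n_x, n_y) = atan2(-0.321, -0.374) = 221°.

true dip 71°, dip direction 220°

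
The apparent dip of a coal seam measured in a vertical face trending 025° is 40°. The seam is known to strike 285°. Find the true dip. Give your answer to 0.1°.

40.4°

The section is 80° from the strike.
tan(true dip) = tan 40° / sin 80° = 0.8520
true dip = arctan 0.8520 = 40.43°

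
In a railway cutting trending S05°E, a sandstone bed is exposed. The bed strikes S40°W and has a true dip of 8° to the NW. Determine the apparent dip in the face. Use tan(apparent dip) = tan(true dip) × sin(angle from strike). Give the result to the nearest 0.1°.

5.7°

The section lies 45° from the strike.
tan α = tan 8° × sin 45° = 0.1405 × 0.7071 = 0.0994
apparent dip = arctan 0.0994 = 5.68°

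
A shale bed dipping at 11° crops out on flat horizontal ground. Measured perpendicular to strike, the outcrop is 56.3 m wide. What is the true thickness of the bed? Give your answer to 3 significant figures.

True thickness t = w · sin(dip) = 56.3 × sin 11°
t = 56.3 × 0.1908 = 10.743 m

10.7 m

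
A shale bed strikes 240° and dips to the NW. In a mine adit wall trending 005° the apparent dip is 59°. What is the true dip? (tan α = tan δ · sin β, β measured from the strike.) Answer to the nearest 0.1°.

β = acute angle between strike 240° and section 005° = 55°.
tan δ = tan α / sin β = tan 59° / sin 55° = 1.6643 / 0.8192 = 2.0317
δ = arctan(2.0317) = 63.79°

63.8°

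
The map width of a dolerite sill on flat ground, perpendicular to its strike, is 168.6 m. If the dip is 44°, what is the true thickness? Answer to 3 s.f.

117 m

True thickness t = w · sin(dip) = 168.6 × sin 44°
t = 168.6 × 0.6947 = 117.119 m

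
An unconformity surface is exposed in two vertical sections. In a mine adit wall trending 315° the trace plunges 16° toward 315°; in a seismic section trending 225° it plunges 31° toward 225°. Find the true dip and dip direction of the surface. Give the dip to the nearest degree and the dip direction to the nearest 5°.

Each apparent-dip line lies in the plane. As unit vectors (x east, y north, z up), v₁ plunges 16°→315° and v₂ plunges 31°→225°.
n = v₁ × v₂ = (-0.517, -0.183, 0.824) (taken with n_z > 0).
True dip = arccos(n_z / |n|) = arccos(0.8324) = 33.7°.
Dip direction = azimuth of (n_x, n_y) = atan2(-0.517, -0.183) = 251°.

true dip 34°, dip direction 250°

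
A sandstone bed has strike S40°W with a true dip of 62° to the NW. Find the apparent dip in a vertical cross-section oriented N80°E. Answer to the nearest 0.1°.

Angle between strike (S40°W) and section (N80°E): β = 40°.
tan α = tan 62° × sin 40° = 1.8807 × 0.6428 = 1.2089
apparent dip = arctan 1.2089 = 50.40°

50.4°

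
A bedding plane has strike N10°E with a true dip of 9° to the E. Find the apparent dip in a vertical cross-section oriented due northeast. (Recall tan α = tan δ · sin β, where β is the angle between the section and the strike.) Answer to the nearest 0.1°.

Angle between strike (N10°E) and section (due northeast): β = 35°.
tan α = tan 9° × sin 35° = 0.1584 × 0.5736 = 0.0908
apparent dip = arctan 0.0908 = 5.19°

5.2°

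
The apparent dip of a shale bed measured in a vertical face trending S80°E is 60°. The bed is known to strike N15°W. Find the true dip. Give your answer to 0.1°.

62.4°

β = acute angle between strike N15°W and section S80°E = 65°.
tan(true dip) = tan 60° / sin 65° = 1.9111
δ = arctan(1.9111) = 62.38°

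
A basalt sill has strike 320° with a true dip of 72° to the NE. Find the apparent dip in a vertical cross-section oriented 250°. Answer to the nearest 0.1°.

Angle between strike (320°) and section (250°): β = 70°.
tan(apparent dip) = tan 72° · sin 70° = 2.8921
α = arctan(2.8921) = 70.93°

70.9°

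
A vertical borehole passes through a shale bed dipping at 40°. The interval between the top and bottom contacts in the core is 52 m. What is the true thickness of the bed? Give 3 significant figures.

39.8 m

True thickness t = h · cos(dip) = 52 × cos 40°
t = 52 × 0.7660 = 39.834 m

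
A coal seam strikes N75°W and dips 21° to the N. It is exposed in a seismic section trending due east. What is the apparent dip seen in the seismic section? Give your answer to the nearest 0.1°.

Angle between strike (N75°W) and section (due east): β = 15°.
tan α = tan 21° × sin 15° = 0.3839 × 0.2588 = 0.0994
α = arctan(0.0994) = 5.67°

5.7°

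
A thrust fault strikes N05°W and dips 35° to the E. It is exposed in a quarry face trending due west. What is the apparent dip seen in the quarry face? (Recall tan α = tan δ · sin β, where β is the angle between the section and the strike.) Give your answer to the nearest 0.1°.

34.9°

The strike is N05°W and the section trends due west; the acute angle between them is β = 85°.
tan(apparent dip) = tan 35° · sin 85° = 0.6975
α = arctan(0.6975) = 34.90°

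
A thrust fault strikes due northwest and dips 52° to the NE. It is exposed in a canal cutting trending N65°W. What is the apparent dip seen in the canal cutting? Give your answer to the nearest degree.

Angle between strike (due northwest) and section (N65°W): β = 20°.
tan(apparent dip) = tan 52° · sin 20° = 0.4378
α = arctan(0.4378) = 23.64°

24°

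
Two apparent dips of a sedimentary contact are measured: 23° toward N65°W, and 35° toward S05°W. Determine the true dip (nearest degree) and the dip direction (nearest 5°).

true dip 45°, dip direction 230°

The two traces are lines in the plane: v₁ = (sin 295°·cos 23°, cos 295°·cos 23°, −sin 23°), v₂ = (sin 185°·cos 35°, cos 185°·cos 35°, −sin 35°).
The plane normal is n = v₁ × v₂ ∝ (-0.542, -0.451, 0.709).
True dip = arccos(n_z / |n|) = arccos(0.7090) = 44.8°.
The horizontal component of n points toward azimuth atan2(n_x, n_y) = 230°, the dip direction.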